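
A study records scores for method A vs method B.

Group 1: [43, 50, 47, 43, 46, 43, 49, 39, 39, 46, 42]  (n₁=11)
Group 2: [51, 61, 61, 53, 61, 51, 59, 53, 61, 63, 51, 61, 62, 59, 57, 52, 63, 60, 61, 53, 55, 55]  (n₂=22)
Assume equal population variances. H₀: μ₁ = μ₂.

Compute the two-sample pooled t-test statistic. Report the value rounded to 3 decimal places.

x̄₁=44.273, s₁=3.663, n₁=11
x̄₂=57.409, s₂=4.339, n₂=22
s_p² = [10·3.663² + 21·4.339²]/31 = 17.0806
SE = √(s_p²·(1/11+1/22)) = 1.5262
t = (44.273−57.409)/1.5262 = -8.6074
df = 31

test statistic = -8.607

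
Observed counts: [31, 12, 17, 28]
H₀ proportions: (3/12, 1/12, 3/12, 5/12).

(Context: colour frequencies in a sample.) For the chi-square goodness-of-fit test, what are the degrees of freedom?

df = k − 1 = 4 − 1 = 3

degrees of freedom = 3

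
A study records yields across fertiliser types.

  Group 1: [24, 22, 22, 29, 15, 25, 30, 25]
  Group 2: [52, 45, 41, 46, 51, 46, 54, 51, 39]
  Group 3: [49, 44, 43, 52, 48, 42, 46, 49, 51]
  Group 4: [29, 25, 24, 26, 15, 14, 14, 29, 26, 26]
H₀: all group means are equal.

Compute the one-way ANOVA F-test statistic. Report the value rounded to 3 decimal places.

Group means [24.00, 47.22, 47.11, 22.80], grand mean 35.250
SSB = Σnᵢ(x̄ᵢ−x̄)² = 5118.706; SSW = ΣΣ(x−x̄ᵢ)² = 794.044
MSB = 5118.706/3 = 1706.2352; MSW = 794.044/32 = 24.8139
F = MSB/MSW = 68.7613
df = (3, 32)

test statistic = 68.761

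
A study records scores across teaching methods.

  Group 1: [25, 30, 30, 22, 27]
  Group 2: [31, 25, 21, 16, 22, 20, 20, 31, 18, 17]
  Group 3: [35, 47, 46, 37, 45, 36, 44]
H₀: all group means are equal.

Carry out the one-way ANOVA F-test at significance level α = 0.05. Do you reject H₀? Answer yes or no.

reject H₀: yes

Group means [26.80, 22.10, 41.43], grand mean 29.318
SSB = Σnᵢ(x̄ᵢ−x̄)² = 1579.358; SSW = ΣΣ(x−x̄ᵢ)² = 465.414
MSB = 1579.358/2 = 789.6792; MSW = 465.414/19 = 24.4955
F = MSB/MSW = 32.2377
df = (2, 19)
p-value (upper-tail) = 0.00000
At α=0.05: p < α → reject H₀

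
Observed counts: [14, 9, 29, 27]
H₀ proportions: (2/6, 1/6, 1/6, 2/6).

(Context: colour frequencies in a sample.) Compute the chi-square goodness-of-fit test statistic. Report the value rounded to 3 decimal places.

n = 79; E_i = n·p_i = [26.33, 13.17, 13.17, 26.33]
χ² = (14−26.33)²/26.33 + (9−13.17)²/13.17 + (29−13.17)²/13.17 + (27−26.33)²/26.33 = 26.1519
df = 3

test statistic = 26.152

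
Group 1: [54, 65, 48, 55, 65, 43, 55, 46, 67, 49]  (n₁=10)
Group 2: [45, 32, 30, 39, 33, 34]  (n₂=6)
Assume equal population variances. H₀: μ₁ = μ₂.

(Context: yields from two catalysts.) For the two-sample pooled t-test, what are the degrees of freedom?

degrees of freedom = 14

df = n₁ + n₂ − 2 = 10 + 6 − 2 = 14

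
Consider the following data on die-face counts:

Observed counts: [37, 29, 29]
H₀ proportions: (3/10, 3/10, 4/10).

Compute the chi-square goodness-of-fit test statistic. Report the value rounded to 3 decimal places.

test statistic = 4.675

n = 95; E_i = n·p_i = [28.50, 28.50, 38.00]
χ² = (37−28.50)²/28.50 + (29−28.50)²/28.50 + (29−38.00)²/38.00 = 4.6754
df = 2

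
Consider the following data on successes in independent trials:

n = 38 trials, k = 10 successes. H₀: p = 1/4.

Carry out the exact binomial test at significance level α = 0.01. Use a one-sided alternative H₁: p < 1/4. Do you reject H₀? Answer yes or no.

reject H₀: no

Exact binomial: n=38, k=10, p₀=1/4=0.2500
P(X≤10) from Σ C(n,i)·p₀^i·(1−p₀)^(n−i)
p-value (one-sided, H₁ less) = 0.65578
At α=0.01: p ≥ α → fail to reject H₀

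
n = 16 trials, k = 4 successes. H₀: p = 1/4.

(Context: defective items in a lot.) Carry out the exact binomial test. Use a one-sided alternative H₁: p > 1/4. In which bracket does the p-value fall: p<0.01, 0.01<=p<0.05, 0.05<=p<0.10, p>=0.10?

p-value bracket: p>=0.10

Exact binomial: n=16, k=4, p₀=1/4=0.2500
P(X≥4) from Σ C(n,i)·p₀^i·(1−p₀)^(n−i)
p-value (one-sided, H₁ greater) = 0.59501
→ bracket: p>=0.10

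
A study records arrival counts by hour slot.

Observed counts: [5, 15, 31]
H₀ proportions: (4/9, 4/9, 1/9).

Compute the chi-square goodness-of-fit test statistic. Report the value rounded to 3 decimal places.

n = 51; E_i = n·p_i = [22.67, 22.67, 5.67]
χ² = (5−22.67)²/22.67 + (15−22.67)²/22.67 + (31−5.67)²/5.67 = 129.6176
df = 2

test statistic = 129.618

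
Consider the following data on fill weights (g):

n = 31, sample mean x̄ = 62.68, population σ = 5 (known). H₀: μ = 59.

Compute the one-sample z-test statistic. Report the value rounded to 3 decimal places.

test statistic = 4.098

SE = σ/√n = 5/√31 = 0.8980
z = (x̄−μ₀)/SE = (62.68−59)/0.8980 = 4.0979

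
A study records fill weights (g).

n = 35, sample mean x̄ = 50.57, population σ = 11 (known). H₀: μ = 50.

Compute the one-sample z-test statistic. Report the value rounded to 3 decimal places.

test statistic = 0.307

SE = σ/√n = 11/√35 = 1.8593
z = (x̄−μ₀)/SE = (50.57−50)/1.8593 = 0.3066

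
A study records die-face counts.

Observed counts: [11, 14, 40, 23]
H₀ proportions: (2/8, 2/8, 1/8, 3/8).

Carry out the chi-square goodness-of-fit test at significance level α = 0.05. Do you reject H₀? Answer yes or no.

n = 88; E_i = n·p_i = [22.00, 22.00, 11.00, 33.00]
χ² = (11−22.00)²/22.00 + (14−22.00)²/22.00 + (40−11.00)²/11.00 + (23−33.00)²/33.00 = 87.8939
df = 3
p-value (upper-tail) = 0.00000
At α=0.05: p < α → reject H₀

reject H₀: yes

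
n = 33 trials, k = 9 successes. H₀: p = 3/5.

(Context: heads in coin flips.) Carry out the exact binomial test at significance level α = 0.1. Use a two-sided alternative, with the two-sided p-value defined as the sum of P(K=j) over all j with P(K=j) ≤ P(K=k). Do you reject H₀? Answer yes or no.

reject H₀: yes

Exact binomial: n=33, k=9, p₀=3/5=0.6000
P(X=j) = C(n,j)·p₀^j·(1−p₀)^(n−j); p = Σ P(X=j) over j with P(X=j) ≤ P(X=9)
p-value (two-sided) = 0.00023
At α=0.1: p < α → reject H₀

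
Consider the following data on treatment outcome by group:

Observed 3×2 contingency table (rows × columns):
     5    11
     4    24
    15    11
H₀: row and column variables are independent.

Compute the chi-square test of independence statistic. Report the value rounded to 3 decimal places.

Row totals [16, 28, 26], col totals [24, 46], n=70
χ² = (5−5.49)²/5.49 + (11−10.51)²/10.51 + (4−9.60)²/9.60 + (24−18.40)²/18.40 + (15−8.91)²/8.91 + (11−17.09)²/17.09 = 11.3588
df = 2

test statistic = 11.359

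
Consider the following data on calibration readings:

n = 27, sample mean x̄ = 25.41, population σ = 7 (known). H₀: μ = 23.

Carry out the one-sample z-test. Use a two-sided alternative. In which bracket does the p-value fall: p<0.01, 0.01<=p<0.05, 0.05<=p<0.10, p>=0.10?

SE = σ/√n = 7/√27 = 1.3472
z = (x̄−μ₀)/SE = (25.41−23)/1.3472 = 1.7890
p-value (two-sided) = 0.07362
→ bracket: 0.05<=p<0.10

p-value bracket: 0.05<=p<0.10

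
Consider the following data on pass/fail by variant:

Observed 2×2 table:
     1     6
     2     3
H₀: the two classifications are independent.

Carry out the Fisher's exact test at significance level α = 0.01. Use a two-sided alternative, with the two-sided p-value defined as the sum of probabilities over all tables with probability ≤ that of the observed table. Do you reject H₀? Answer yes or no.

reject H₀: no

Margins: r₁=7, r₂=5, c₁=3, c₂=9, n=12
p_obs = C(7,1)·C(5,2)/C(12,3); sum pmf over tables with pmf ≤ p_obs
p-value (two-sided) = 0.52273
At α=0.01: p ≥ α → fail to reject H₀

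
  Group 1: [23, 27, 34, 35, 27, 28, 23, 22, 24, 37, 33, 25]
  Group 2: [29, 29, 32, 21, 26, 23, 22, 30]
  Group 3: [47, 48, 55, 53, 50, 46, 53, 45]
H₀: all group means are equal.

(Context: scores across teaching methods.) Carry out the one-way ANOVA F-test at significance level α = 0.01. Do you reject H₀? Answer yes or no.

Group means [28.17, 26.50, 49.62], grand mean 33.821
SSB = Σnᵢ(x̄ᵢ−x̄)² = 2810.565; SSW = ΣΣ(x−x̄ᵢ)² = 517.542
MSB = 2810.565/2 = 1405.2827; MSW = 517.542/25 = 20.7017
F = MSB/MSW = 67.8826
df = (2, 25)
p-value (upper-tail) = 0.00000
At α=0.01: p < α → reject H₀

reject H₀: yes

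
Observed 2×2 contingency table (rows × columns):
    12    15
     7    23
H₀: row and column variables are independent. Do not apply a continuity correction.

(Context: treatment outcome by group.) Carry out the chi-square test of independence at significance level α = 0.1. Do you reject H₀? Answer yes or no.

Row totals [27, 30], col totals [19, 38], n=57
χ² = (12−9.00)²/9.00 + (15−18.00)²/18.00 + (7−10.00)²/10.00 + (23−20.00)²/20.00 = 2.8500
df = 1
p-value (upper-tail) = 0.09137
At α=0.1: p < α → reject H₀

reject H₀: yes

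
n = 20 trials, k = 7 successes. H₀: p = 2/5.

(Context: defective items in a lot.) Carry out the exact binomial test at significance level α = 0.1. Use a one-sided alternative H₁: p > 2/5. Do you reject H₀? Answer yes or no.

reject H₀: no

Exact binomial: n=20, k=7, p₀=2/5=0.4000
P(X≥7) from Σ C(n,i)·p₀^i·(1−p₀)^(n−i)
p-value (one-sided, H₁ greater) = 0.74999
At α=0.1: p ≥ α → fail to reject H₀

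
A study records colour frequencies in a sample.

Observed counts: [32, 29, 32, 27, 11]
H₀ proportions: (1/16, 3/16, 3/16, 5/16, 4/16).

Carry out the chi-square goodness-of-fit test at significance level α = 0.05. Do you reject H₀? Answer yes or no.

n = 131; E_i = n·p_i = [8.19, 24.56, 24.56, 40.94, 32.75]
χ² = (32−8.19)²/8.19 + (29−24.56)²/24.56 + (32−24.56)²/24.56 + (27−40.94)²/40.94 + (11−32.75)²/32.75 = 91.4997
df = 4
p-value (upper-tail) = 0.00000
At α=0.05: p < α → reject H₀

reject H₀: yes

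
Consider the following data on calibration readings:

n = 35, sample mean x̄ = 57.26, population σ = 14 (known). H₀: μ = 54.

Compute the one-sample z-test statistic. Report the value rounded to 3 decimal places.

test statistic = 1.378

SE = σ/√n = 14/√35 = 2.3664
z = (x̄−μ₀)/SE = (57.26−54)/2.3664 = 1.3776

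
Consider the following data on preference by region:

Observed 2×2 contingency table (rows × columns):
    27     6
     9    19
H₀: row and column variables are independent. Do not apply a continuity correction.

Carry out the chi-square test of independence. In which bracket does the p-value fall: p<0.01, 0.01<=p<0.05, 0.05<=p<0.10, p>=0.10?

Row totals [33, 28], col totals [36, 25], n=61
χ² = (27−19.48)²/19.48 + (6−13.52)²/13.52 + (9−16.52)²/16.52 + (19−11.48)²/11.48 = 15.4540
df = 1
p-value (upper-tail) = 0.00008
→ bracket: p<0.01

p-value bracket: p<0.01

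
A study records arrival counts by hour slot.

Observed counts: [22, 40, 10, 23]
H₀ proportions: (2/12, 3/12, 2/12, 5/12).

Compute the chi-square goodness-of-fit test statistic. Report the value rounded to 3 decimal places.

n = 95; E_i = n·p_i = [15.83, 23.75, 15.83, 39.58]
χ² = (22−15.83)²/15.83 + (40−23.75)²/23.75 + (10−15.83)²/15.83 + (23−39.58)²/39.58 = 22.6168
df = 3

test statistic = 22.617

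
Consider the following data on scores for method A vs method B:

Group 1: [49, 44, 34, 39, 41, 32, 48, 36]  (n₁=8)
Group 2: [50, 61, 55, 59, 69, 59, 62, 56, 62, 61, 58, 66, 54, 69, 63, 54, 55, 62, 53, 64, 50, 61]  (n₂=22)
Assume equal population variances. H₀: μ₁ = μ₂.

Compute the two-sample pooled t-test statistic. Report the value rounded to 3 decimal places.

x̄₁=40.375, s₁=6.301, n₁=8
x̄₂=59.227, s₂=5.424, n₂=22
s_p² = [7·6.301² + 21·5.424²]/28 = 31.9907
SE = √(s_p²·(1/8+1/22)) = 2.3352
t = (40.375−59.227)/2.3352 = -8.0732
df = 28

test statistic = -8.073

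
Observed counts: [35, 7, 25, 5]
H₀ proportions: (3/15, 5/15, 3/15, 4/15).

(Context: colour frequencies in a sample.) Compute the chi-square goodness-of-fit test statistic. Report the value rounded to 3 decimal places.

test statistic = 59.816

n = 72; E_i = n·p_i = [14.40, 24.00, 14.40, 19.20]
χ² = (35−14.40)²/14.40 + (7−24.00)²/24.00 + (25−14.40)²/14.40 + (5−19.20)²/19.20 = 59.8160
df = 3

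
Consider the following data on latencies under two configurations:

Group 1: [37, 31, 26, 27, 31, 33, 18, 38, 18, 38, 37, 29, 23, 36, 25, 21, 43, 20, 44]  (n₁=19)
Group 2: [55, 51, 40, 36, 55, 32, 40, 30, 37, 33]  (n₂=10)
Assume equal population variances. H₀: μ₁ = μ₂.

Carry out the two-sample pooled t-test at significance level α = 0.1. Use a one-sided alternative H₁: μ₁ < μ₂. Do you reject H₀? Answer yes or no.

reject H₀: yes

x̄₁=30.263, s₁=8.184, n₁=19
x̄₂=40.900, s₂=9.433, n₂=10
s_p² = [18·8.184² + 9·9.433²]/27 = 74.3179
SE = √(s_p²·(1/19+1/10)) = 3.3680
t = (30.263−40.900)/3.3680 = -3.1582
df = 27
p-value (one-sided, H₁ less) = 0.00194
At α=0.1: p < α → reject H₀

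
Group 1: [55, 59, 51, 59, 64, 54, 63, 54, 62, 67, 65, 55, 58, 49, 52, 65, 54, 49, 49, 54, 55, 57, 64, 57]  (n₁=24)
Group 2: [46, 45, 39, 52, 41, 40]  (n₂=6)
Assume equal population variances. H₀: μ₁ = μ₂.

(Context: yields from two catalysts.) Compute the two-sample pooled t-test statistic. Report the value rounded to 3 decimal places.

x̄₁=57.125, s₁=5.503, n₁=24
x̄₂=43.833, s₂=4.875, n₂=6
s_p² = [23·5.503² + 5·4.875²]/28 = 29.1235
SE = √(s_p²·(1/24+1/6)) = 2.4632
t = (57.125−43.833)/2.4632 = 5.3961
df = 28

test statistic = 5.396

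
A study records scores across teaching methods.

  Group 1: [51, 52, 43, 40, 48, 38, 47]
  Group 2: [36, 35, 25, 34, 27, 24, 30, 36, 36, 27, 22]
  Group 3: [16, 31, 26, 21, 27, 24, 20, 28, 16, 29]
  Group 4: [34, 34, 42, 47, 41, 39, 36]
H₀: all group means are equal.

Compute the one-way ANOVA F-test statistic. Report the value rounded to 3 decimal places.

test statistic = 27.621

Group means [45.57, 30.18, 23.80, 39.00], grand mean 33.200
SSB = Σnᵢ(x̄ᵢ−x̄)² = 2290.649; SSW = ΣΣ(x−x̄ᵢ)² = 856.951
MSB = 2290.649/3 = 763.5498; MSW = 856.951/31 = 27.6436
F = MSB/MSW = 27.6212
df = (3, 31)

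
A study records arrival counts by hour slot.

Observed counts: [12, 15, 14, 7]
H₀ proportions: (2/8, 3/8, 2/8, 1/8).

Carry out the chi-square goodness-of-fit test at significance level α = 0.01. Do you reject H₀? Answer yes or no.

reject H₀: no

n = 48; E_i = n·p_i = [12.00, 18.00, 12.00, 6.00]
χ² = (12−12.00)²/12.00 + (15−18.00)²/18.00 + (14−12.00)²/12.00 + (7−6.00)²/6.00 = 1.0000
df = 3
p-value (upper-tail) = 0.80125
At α=0.01: p ≥ α → fail to reject H₀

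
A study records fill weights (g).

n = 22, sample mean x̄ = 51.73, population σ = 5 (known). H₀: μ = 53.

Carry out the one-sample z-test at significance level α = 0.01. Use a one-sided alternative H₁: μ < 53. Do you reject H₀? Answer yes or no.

SE = σ/√n = 5/√22 = 1.0660
z = (x̄−μ₀)/SE = (51.73−53)/1.0660 = -1.1914
p-value (one-sided, H₁ less) = 0.11676
At α=0.01: p ≥ α → fail to reject H₀

reject H₀: no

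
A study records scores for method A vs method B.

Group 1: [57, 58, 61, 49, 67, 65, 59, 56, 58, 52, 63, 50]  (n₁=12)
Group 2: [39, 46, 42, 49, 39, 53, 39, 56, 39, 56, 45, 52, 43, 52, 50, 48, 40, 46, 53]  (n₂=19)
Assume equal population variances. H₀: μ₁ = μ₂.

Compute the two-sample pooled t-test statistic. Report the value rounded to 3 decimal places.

x̄₁=57.917, s₁=5.648, n₁=12
x̄₂=46.684, s₂=6.000, n₂=19
s_p² = [11·5.648² + 18·6.000²]/29 = 34.4490
SE = √(s_p²·(1/12+1/19)) = 2.1642
t = (57.917−46.684)/2.1642 = 5.1901
df = 29

test statistic = 5.190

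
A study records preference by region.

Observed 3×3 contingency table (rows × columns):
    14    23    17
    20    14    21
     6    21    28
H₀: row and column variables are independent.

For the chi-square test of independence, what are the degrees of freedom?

degrees of freedom = 4

df = (r−1)(c−1) = (3−1)·(3−1) = 4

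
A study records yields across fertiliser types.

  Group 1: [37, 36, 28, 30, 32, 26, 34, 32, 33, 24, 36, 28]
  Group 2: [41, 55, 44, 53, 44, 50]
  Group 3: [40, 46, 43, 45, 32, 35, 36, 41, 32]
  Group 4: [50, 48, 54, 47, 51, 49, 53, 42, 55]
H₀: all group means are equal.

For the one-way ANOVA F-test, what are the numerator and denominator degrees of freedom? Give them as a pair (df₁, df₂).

degrees of freedom = [3, 32]

k = 4 groups, N = 36 total
df = (k−1, N−k) = (4−1, 36−4) = (3, 32)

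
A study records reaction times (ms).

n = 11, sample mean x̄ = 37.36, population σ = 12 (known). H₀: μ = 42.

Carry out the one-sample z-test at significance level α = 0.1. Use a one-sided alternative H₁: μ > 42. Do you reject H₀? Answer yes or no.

SE = σ/√n = 12/√11 = 3.6181
z = (x̄−μ₀)/SE = (37.36−42)/3.6181 = -1.2824
p-value (one-sided, H₁ greater) = 0.90015
At α=0.1: p ≥ α → fail to reject H₀

reject H₀: no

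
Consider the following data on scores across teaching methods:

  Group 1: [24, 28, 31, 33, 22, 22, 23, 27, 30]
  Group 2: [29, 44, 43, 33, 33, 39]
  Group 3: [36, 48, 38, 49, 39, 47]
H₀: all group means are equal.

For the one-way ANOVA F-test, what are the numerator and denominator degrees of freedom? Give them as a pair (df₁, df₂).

degrees of freedom = [2, 18]

k = 3 groups, N = 21 total
df = (k−1, N−k) = (3−1, 21−3) = (2, 18)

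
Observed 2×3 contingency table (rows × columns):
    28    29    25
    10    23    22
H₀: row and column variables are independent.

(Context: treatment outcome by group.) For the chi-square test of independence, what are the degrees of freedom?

degrees of freedom = 2

df = (r−1)(c−1) = (2−1)·(3−1) = 2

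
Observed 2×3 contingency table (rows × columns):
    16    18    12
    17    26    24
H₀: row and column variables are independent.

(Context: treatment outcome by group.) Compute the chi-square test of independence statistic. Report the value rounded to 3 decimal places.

Row totals [46, 67], col totals [33, 44, 36], n=113
χ² = (16−13.43)²/13.43 + (18−17.91)²/17.91 + (12−14.65)²/14.65 + (17−19.57)²/19.57 + (26−26.09)²/26.09 + (24−21.35)²/21.35 = 1.6388
df = 2

test statistic = 1.639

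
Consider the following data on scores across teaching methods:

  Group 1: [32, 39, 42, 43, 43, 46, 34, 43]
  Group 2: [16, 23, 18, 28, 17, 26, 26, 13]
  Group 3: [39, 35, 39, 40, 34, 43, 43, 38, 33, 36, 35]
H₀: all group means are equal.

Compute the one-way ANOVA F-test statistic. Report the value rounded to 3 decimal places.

test statistic = 43.844

Group means [40.25, 20.88, 37.73], grand mean 33.481
SSB = Σnᵢ(x̄ᵢ−x̄)² = 1836.184; SSW = ΣΣ(x−x̄ᵢ)² = 502.557
MSB = 1836.184/2 = 918.0920; MSW = 502.557/24 = 20.9399
F = MSB/MSW = 43.8442
df = (2, 24)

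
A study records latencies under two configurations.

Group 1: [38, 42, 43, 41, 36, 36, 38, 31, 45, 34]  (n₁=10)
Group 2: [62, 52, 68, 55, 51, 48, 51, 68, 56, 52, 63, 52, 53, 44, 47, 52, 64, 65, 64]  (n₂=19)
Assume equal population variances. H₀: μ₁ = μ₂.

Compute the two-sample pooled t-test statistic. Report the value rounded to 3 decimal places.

test statistic = -6.920

x̄₁=38.400, s₁=4.351, n₁=10
x̄₂=56.158, s₂=7.433, n₂=19
s_p² = [9·4.351² + 18·7.433²]/27 = 43.1454
SE = √(s_p²·(1/10+1/19)) = 2.5662
t = (38.400−56.158)/2.5662 = -6.9199
df = 27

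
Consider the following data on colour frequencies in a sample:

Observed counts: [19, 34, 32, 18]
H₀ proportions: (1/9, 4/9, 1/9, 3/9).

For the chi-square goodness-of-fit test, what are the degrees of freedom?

degrees of freedom = 3

df = k − 1 = 4 − 1 = 3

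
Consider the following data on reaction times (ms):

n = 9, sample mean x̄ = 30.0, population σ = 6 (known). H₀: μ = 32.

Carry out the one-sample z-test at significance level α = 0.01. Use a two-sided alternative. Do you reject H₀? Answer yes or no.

SE = σ/√n = 6/√9 = 2.0000
z = (x̄−μ₀)/SE = (30.0−32)/2.0000 = -1.0000
p-value (two-sided) = 0.31731
At α=0.01: p ≥ α → fail to reject H₀

reject H₀: no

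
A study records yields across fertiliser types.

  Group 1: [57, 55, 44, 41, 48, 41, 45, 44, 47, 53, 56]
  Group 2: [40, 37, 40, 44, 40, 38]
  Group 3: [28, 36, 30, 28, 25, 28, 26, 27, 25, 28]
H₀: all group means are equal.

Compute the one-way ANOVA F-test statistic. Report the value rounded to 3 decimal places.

Group means [48.27, 39.83, 28.10], grand mean 38.926
SSB = Σnᵢ(x̄ᵢ−x̄)² = 2137.937; SSW = ΣΣ(x−x̄ᵢ)² = 477.915
MSB = 2137.937/2 = 1068.9684; MSW = 477.915/24 = 19.9131
F = MSB/MSW = 53.6816
df = (2, 24)

test statistic = 53.682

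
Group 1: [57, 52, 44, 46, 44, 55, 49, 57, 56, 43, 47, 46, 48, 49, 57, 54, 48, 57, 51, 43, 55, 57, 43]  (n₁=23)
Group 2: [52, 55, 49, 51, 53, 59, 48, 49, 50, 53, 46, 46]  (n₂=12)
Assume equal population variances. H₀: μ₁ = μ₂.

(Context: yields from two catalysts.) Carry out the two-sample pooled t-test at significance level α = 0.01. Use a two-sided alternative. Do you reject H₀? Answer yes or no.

reject H₀: no

x̄₁=50.348, s₁=5.305, n₁=23
x̄₂=50.917, s₂=3.777, n₂=12
s_p² = [22·5.305² + 11·3.777²]/33 = 23.5192
SE = √(s_p²·(1/23+1/12)) = 1.7270
t = (50.348−50.917)/1.7270 = -0.3294
df = 33
p-value (two-sided) = 0.74395
At α=0.01: p ≥ α → fail to reject H₀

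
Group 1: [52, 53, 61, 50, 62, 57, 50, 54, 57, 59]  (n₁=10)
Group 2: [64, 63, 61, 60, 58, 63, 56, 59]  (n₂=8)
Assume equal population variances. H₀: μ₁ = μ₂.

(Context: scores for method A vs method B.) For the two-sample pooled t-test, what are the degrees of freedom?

degrees of freedom = 16

df = n₁ + n₂ − 2 = 10 + 8 − 2 = 16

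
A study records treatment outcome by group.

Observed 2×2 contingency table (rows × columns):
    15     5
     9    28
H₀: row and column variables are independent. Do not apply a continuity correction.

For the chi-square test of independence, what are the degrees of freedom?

df = (r−1)(c−1) = (2−1)·(2−1) = 1

degrees of freedom = 1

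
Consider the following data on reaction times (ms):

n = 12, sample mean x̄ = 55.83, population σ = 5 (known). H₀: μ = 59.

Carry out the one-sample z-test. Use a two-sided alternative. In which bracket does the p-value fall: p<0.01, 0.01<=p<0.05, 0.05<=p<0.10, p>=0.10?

p-value bracket: 0.01<=p<0.05

SE = σ/√n = 5/√12 = 1.4434
z = (x̄−μ₀)/SE = (55.83−59)/1.4434 = -2.1962
p-value (two-sided) = 0.02807
→ bracket: 0.01<=p<0.05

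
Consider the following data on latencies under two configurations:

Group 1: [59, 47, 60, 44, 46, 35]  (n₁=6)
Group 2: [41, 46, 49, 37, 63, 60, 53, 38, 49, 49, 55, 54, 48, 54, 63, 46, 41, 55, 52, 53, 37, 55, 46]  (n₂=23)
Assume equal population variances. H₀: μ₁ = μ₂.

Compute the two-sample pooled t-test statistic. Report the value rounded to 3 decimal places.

test statistic = -0.339

x̄₁=48.500, s₁=9.524, n₁=6
x̄₂=49.739, s₂=7.581, n₂=23
s_p² = [5·9.524² + 22·7.581²]/27 = 63.6272
SE = √(s_p²·(1/6+1/23)) = 3.6566
t = (48.500−49.739)/3.6566 = -0.3389
df = 27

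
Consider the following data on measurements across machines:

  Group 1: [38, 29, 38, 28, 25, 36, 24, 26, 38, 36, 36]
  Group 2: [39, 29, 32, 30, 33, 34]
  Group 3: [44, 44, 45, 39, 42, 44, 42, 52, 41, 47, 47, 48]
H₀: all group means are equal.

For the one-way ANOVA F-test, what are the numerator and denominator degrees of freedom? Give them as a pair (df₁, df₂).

degrees of freedom = [2, 26]

k = 3 groups, N = 29 total
df = (k−1, N−k) = (3−1, 29−3) = (2, 26)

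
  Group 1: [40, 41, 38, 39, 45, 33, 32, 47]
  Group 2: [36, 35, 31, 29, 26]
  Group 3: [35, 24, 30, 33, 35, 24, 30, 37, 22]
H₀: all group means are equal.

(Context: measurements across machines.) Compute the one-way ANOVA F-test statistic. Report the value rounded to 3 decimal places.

Group means [39.38, 31.40, 30.00], grand mean 33.727
SSB = Σnᵢ(x̄ᵢ−x̄)² = 407.289; SSW = ΣΣ(x−x̄ᵢ)² = 503.075
MSB = 407.289/2 = 203.6443; MSW = 503.075/19 = 26.4776
F = MSB/MSW = 7.6912
df = (2, 19)

test statistic = 7.691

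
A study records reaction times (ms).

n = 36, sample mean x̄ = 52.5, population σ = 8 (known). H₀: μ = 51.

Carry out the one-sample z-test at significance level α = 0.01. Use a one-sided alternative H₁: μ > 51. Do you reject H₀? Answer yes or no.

SE = σ/√n = 8/√36 = 1.3333
z = (x̄−μ₀)/SE = (52.5−51)/1.3333 = 1.1250
p-value (one-sided, H₁ greater) = 0.13029
At α=0.01: p ≥ α → fail to reject H₀

reject H₀: no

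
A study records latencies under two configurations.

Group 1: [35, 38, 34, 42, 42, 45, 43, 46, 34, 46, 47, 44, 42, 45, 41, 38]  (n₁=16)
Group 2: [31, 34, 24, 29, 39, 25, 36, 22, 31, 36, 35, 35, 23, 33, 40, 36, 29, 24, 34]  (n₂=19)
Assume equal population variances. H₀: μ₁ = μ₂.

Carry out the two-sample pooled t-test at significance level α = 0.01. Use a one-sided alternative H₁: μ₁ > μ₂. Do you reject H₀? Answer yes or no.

x̄₁=41.375, s₁=4.349, n₁=16
x̄₂=31.368, s₂=5.570, n₂=19
s_p² = [15·4.349² + 18·5.570²]/33 = 25.5203
SE = √(s_p²·(1/16+1/19)) = 1.7141
t = (41.375−31.368)/1.7141 = 5.8377
df = 33
p-value (one-sided, H₁ greater) = 0.00000
At α=0.01: p < α → reject H₀

reject H₀: yes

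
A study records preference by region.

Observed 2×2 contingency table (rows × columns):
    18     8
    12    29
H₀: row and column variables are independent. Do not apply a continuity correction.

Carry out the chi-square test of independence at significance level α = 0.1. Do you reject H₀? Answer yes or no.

Row totals [26, 41], col totals [30, 37], n=67
χ² = (18−11.64)²/11.64 + (8−14.36)²/14.36 + (12−18.36)²/18.36 + (29−22.64)²/22.64 = 10.2758
df = 1
p-value (upper-tail) = 0.00135
At α=0.1: p < α → reject H₀

reject H₀: yes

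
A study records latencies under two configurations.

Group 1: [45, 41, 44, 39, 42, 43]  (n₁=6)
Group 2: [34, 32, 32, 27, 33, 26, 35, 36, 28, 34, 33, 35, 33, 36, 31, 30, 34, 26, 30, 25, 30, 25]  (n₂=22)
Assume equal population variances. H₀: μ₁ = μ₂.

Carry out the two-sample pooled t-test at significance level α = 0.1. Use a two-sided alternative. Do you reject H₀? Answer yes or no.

x̄₁=42.333, s₁=2.160, n₁=6
x̄₂=31.136, s₂=3.603, n₂=22
s_p² = [5·2.160² + 21·3.603²]/26 = 11.3817
SE = √(s_p²·(1/6+1/22)) = 1.5538
t = (42.333−31.136)/1.5538 = 7.2062
df = 26
p-value (two-sided) = 0.00000
At α=0.1: p < α → reject H₀

reject H₀: yes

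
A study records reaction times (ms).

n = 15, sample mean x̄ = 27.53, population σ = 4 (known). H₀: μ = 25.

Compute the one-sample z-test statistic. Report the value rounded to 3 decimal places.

test statistic = 2.450

SE = σ/√n = 4/√15 = 1.0328
z = (x̄−μ₀)/SE = (27.53−25)/1.0328 = 2.4497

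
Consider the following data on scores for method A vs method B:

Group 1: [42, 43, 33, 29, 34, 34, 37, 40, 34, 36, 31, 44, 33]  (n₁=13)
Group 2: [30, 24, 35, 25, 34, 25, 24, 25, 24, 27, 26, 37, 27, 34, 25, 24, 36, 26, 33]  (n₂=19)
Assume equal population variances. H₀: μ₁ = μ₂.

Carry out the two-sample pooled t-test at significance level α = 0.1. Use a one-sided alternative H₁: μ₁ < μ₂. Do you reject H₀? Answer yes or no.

x̄₁=36.154, s₁=4.741, n₁=13
x̄₂=28.474, s₂=4.718, n₂=19
s_p² = [12·4.741² + 18·4.718²]/30 = 22.3476
SE = √(s_p²·(1/13+1/19)) = 1.7015
t = (36.154−28.474)/1.7015 = 4.5137
df = 30
p-value (one-sided, H₁ less) = 0.99995
At α=0.1: p ≥ α → fail to reject H₀

reject H₀: no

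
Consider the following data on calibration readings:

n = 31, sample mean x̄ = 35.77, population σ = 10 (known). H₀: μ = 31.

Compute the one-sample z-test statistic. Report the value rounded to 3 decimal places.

SE = σ/√n = 10/√31 = 1.7961
z = (x̄−μ₀)/SE = (35.77−31)/1.7961 = 2.6558

test statistic = 2.656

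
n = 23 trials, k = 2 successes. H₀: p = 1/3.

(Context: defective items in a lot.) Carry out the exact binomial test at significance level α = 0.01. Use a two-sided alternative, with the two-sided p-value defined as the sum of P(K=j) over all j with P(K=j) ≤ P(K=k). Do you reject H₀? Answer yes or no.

reject H₀: no

Exact binomial: n=23, k=2, p₀=1/3=0.3333
P(X=j) = C(n,j)·p₀^j·(1−p₀)^(n−j); p = Σ P(X=j) over j with P(X=j) ≤ P(X=2)
p-value (two-sided) = 0.01294
At α=0.01: p ≥ α → fail to reject H₀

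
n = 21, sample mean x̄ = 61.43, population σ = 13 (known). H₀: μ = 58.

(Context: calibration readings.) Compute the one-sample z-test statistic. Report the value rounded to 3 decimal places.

test statistic = 1.209

SE = σ/√n = 13/√21 = 2.8368
z = (x̄−μ₀)/SE = (61.43−58)/2.8368 = 1.2091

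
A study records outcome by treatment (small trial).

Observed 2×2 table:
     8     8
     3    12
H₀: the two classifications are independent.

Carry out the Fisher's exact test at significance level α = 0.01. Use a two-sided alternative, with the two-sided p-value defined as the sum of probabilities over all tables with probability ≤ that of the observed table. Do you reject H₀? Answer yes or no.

reject H₀: no

Margins: r₁=16, r₂=15, c₁=11, c₂=20, n=31
p_obs = C(16,8)·C(15,3)/C(31,11); sum pmf over tables with pmf ≤ p_obs
p-value (two-sided) = 0.13505
At α=0.01: p ≥ α → fail to reject H₀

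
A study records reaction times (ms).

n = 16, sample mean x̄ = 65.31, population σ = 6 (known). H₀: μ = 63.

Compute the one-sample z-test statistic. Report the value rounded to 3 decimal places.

SE = σ/√n = 6/√16 = 1.5000
z = (x̄−μ₀)/SE = (65.31−63)/1.5000 = 1.5400

test statistic = 1.540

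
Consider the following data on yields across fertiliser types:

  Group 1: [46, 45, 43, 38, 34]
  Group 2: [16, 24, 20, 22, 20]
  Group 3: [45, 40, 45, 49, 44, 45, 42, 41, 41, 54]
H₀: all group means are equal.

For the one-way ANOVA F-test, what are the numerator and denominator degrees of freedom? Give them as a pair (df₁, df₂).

degrees of freedom = [2, 17]

k = 3 groups, N = 20 total
df = (k−1, N−k) = (3−1, 20−3) = (2, 17)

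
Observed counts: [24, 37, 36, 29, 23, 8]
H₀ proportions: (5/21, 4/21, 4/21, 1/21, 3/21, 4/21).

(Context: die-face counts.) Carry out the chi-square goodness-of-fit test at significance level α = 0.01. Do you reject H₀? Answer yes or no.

n = 157; E_i = n·p_i = [37.38, 29.90, 29.90, 7.48, 22.43, 29.90]
χ² = (24−37.38)²/37.38 + (37−29.90)²/29.90 + (36−29.90)²/29.90 + (29−7.48)²/7.48 + (23−22.43)²/22.43 + (8−29.90)²/29.90 = 85.7417
df = 5
p-value (upper-tail) = 0.00000
At α=0.01: p < α → reject H₀

reject H₀: yes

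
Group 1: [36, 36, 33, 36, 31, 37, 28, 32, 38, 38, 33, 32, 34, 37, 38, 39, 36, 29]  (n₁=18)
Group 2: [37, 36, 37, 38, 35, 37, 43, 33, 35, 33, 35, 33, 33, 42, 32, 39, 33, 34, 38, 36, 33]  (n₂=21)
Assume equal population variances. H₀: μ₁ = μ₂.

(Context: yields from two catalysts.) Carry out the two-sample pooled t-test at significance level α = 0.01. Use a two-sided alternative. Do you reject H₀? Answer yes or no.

x̄₁=34.611, s₁=3.256, n₁=18
x̄₂=35.810, s₂=3.010, n₂=21
s_p² = [17·3.256² + 20·3.010²]/37 = 9.7707
SE = √(s_p²·(1/18+1/21)) = 1.0040
t = (34.611−35.810)/1.0040 = -1.1936
df = 37
p-value (two-sided) = 0.24023
At α=0.01: p ≥ α → fail to reject H₀

reject H₀: no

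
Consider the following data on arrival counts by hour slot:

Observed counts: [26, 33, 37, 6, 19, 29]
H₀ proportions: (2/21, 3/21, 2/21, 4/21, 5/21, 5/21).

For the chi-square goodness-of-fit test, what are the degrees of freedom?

degrees of freedom = 5

df = k − 1 = 6 − 1 = 5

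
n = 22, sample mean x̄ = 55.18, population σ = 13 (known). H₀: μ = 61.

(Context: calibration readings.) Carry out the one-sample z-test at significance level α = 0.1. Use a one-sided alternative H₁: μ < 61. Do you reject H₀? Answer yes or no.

reject H₀: yes

SE = σ/√n = 13/√22 = 2.7716
z = (x̄−μ₀)/SE = (55.18−61)/2.7716 = -2.0999
p-value (one-sided, H₁ less) = 0.01787
At α=0.1: p < α → reject H₀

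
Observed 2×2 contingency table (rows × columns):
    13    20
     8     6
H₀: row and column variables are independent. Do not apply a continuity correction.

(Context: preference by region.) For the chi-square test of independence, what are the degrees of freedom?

df = (r−1)(c−1) = (2−1)·(2−1) = 1

degrees of freedom = 1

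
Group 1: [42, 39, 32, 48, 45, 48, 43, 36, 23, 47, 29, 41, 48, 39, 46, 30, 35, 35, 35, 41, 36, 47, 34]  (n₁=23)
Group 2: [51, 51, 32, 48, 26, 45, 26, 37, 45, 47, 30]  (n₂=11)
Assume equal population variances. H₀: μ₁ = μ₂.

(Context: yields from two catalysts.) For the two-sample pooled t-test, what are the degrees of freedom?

degrees of freedom = 32

df = n₁ + n₂ − 2 = 23 + 11 − 2 = 32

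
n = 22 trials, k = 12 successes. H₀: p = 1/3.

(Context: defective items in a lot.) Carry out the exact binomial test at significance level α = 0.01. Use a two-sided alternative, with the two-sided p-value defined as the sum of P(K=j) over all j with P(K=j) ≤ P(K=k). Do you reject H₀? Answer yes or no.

Exact binomial: n=22, k=12, p₀=1/3=0.3333
P(X=j) = C(n,j)·p₀^j·(1−p₀)^(n−j); p = Σ P(X=j) over j with P(X=j) ≤ P(X=12)
p-value (two-sided) = 0.04203
At α=0.01: p ≥ α → fail to reject H₀

reject H₀: no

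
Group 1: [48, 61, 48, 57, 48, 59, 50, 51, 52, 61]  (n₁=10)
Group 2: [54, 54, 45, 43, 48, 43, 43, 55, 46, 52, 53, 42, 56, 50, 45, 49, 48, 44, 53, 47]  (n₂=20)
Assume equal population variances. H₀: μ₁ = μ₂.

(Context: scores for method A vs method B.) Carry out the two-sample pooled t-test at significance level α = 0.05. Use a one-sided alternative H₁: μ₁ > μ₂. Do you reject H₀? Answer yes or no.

reject H₀: yes

x̄₁=53.500, s₁=5.442, n₁=10
x̄₂=48.500, s₂=4.594, n₂=20
s_p² = [9·5.442² + 19·4.594²]/28 = 23.8393
SE = √(s_p²·(1/10+1/20)) = 1.8910
t = (53.500−48.500)/1.8910 = 2.6441
df = 28
p-value (one-sided, H₁ greater) = 0.00664
At α=0.05: p < α → reject H₀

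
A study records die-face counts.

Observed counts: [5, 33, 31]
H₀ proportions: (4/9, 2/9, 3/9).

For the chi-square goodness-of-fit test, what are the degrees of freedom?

degrees of freedom = 2

df = k − 1 = 3 − 1 = 2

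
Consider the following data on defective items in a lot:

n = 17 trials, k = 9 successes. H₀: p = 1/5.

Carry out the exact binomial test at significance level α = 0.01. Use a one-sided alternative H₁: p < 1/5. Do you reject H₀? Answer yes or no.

Exact binomial: n=17, k=9, p₀=1/5=0.2000
P(X≤9) from Σ C(n,i)·p₀^i·(1−p₀)^(n−i)
p-value (one-sided, H₁ less) = 0.99951
At α=0.01: p ≥ α → fail to reject H₀

reject H₀: no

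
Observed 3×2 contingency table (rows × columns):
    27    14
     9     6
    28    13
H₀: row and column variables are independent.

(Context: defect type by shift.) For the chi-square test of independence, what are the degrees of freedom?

degrees of freedom = 2

df = (r−1)(c−1) = (3−1)·(2−1) = 2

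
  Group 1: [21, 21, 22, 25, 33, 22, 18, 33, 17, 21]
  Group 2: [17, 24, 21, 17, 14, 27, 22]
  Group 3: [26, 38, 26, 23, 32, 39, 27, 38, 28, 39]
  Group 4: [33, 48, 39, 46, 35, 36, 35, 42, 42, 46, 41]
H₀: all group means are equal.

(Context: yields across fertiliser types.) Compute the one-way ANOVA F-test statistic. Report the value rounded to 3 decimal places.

test statistic = 25.397

Group means [23.30, 20.29, 31.60, 40.27], grand mean 29.842
SSB = Σnᵢ(x̄ᵢ−x̄)² = 2294.942; SSW = ΣΣ(x−x̄ᵢ)² = 1024.110
MSB = 2294.942/3 = 764.9807; MSW = 1024.110/34 = 30.1209
F = MSB/MSW = 25.3970
df = (3, 34)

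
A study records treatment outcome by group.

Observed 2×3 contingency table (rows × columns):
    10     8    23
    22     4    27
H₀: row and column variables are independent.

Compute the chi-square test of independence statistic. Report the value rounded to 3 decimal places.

test statistic = 4.698

Row totals [41, 53], col totals [32, 12, 50], n=94
χ² = (10−13.96)²/13.96 + (8−5.23)²/5.23 + (23−21.81)²/21.81 + (22−18.04)²/18.04 + (4−6.77)²/6.77 + (27−28.19)²/28.19 = 4.6980
df = 2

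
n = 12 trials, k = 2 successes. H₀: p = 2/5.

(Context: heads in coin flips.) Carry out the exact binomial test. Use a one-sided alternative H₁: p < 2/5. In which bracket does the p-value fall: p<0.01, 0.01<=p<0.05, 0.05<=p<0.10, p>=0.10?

p-value bracket: 0.05<=p<0.10

Exact binomial: n=12, k=2, p₀=2/5=0.4000
P(X≤2) from Σ C(n,i)·p₀^i·(1−p₀)^(n−i)
p-value (one-sided, H₁ less) = 0.08344
→ bracket: 0.05<=p<0.10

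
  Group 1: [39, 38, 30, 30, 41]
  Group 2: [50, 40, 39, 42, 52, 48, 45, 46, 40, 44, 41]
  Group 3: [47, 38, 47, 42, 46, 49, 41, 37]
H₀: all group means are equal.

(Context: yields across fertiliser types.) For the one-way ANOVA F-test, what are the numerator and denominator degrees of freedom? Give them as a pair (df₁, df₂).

degrees of freedom = [2, 21]

k = 3 groups, N = 24 total
df = (k−1, N−k) = (3−1, 24−3) = (2, 21)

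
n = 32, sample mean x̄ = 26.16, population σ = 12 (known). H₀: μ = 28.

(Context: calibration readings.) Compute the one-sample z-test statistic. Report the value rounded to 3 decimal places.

test statistic = -0.867

SE = σ/√n = 12/√32 = 2.1213
z = (x̄−μ₀)/SE = (26.16−28)/2.1213 = -0.8674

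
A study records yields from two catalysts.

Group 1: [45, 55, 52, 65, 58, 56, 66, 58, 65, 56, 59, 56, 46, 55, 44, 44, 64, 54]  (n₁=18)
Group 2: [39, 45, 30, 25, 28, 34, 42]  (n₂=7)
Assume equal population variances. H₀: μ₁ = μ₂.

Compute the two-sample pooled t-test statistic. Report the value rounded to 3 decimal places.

x̄₁=55.444, s₁=7.147, n₁=18
x̄₂=34.714, s₂=7.521, n₂=7
s_p² = [17·7.147² + 6·7.521²]/23 = 52.5162
SE = √(s_p²·(1/18+1/7)) = 3.2280
t = (55.444−34.714)/3.2280 = 6.4220
df = 23

test statistic = 6.422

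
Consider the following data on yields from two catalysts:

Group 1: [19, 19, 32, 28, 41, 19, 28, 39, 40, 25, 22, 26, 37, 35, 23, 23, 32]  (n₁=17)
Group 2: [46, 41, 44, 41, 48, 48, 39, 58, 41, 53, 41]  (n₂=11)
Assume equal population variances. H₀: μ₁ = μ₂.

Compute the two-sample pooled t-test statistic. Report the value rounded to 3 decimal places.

test statistic = -6.168

x̄₁=28.706, s₁=7.622, n₁=17
x̄₂=45.455, s₂=5.922, n₂=11
s_p² = [16·7.622² + 10·5.922²]/26 = 49.2406
SE = √(s_p²·(1/17+1/11)) = 2.7153
t = (28.706−45.455)/2.7153 = -6.1682
df = 26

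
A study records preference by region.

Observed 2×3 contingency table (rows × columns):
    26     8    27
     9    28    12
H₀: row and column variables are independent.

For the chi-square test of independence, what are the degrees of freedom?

degrees of freedom = 2

df = (r−1)(c−1) = (2−1)·(3−1) = 2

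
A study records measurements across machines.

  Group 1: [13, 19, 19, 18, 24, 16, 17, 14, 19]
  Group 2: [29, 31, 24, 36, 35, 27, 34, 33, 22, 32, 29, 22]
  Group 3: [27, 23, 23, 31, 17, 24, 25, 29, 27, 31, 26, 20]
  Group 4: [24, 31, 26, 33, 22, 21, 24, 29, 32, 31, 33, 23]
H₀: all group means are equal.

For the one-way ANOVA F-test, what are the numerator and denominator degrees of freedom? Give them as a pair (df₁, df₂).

k = 4 groups, N = 45 total
df = (k−1, N−k) = (4−1, 45−4) = (3, 41)

degrees of freedom = [3, 41]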